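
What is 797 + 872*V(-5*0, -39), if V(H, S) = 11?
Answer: 10389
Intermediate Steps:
797 + 872*V(-5*0, -39) = 797 + 872*11 = 797 + 9592 = 10389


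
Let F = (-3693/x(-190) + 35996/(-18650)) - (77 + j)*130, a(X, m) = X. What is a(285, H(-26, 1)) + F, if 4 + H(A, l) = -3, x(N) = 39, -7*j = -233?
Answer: -12006288468/848575 ≈ -14149.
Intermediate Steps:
j = 233/7 (j = -⅐*(-233) = 233/7 ≈ 33.286)
H(A, l) = -7 (H(A, l) = -4 - 3 = -7)
F = -12248132343/848575 (F = (-3693/39 + 35996/(-18650)) - (77 + 233/7)*130 = (-3693*1/39 + 35996*(-1/18650)) - 772*130/7 = (-1231/13 - 17998/9325) - 1*100360/7 = -11713049/121225 - 100360/7 = -12248132343/848575 ≈ -14434.)
a(285, H(-26, 1)) + F = 285 - 12248132343/848575 = -12006288468/848575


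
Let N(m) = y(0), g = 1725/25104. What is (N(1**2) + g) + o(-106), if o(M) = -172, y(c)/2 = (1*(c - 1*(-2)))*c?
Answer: -1438721/8368 ≈ -171.93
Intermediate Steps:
y(c) = 2*c*(2 + c) (y(c) = 2*((1*(c - 1*(-2)))*c) = 2*((1*(c + 2))*c) = 2*((1*(2 + c))*c) = 2*((2 + c)*c) = 2*(c*(2 + c)) = 2*c*(2 + c))
g = 575/8368 (g = 1725*(1/25104) = 575/8368 ≈ 0.068714)
N(m) = 0 (N(m) = 2*0*(2 + 0) = 2*0*2 = 0)
(N(1**2) + g) + o(-106) = (0 + 575/8368) - 172 = 575/8368 - 172 = -1438721/8368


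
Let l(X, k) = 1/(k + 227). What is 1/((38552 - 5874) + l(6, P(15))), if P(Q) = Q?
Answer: 242/7908077 ≈ 3.0602e-5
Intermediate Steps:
l(X, k) = 1/(227 + k)
1/((38552 - 5874) + l(6, P(15))) = 1/((38552 - 5874) + 1/(227 + 15)) = 1/(32678 + 1/242) = 1/(7908077/242) = 242/7908077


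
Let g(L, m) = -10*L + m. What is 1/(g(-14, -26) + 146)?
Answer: 1/260 ≈ 0.0038462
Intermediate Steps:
g(L, m) = m - 10*L
1/(g(-14, -26) + 146) = 1/((-26 - 10*(-14)) + 146) = 1/((-26 + 140) + 146) = 1/(114 + 146) = 1/260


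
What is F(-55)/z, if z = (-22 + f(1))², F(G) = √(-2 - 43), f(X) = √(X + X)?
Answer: 3*I*√5/(22 - √2)² ≈ 0.01583*I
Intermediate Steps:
f(X) = √2*√X (f(X) = √(2*X) = √2*√X)
F(G) = 3*I*√5 (F(G) = √(-45) = 3*I*√5)
z = (-22 + √2)² (z = (-22 + √2*√1)² = (-22 + √2*1)² = (-22 + √2)² ≈ 423.77)
F(-55)/z = (3*I*√5)/((22 - √2)²) = (3*I*√5)/(22 - √2)² = 3*I*√5/(22 - √2)²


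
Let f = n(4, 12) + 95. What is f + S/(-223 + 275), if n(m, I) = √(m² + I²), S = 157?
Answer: 5097/52 + 4*√10 ≈ 110.67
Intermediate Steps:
n(m, I) = √(I² + m²)
f = 95 + 4*√10 (f = √(12² + 4²) + 95 = √(144 + 16) + 95 = √160 + 95 = 4*√10 + 95 = 95 + 4*√10 ≈ 107.65)
f + S/(-223 + 275) = (95 + 4*√10) + 157/(-223 + 275) = (95 + 4*√10) + 157/52 = 5097/52 + 4*√10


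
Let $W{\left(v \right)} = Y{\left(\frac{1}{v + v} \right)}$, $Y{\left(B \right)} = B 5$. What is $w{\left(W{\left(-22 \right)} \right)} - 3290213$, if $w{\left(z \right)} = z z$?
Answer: $- \frac{6369852343}{1936} \approx -3.2902 \cdot 10^{6}$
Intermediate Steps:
$Y{\left(B \right)} = 5 B$
$W{\left(v \right)} = \frac{5}{2 v}$ ($W{\left(v \right)} = \frac{5}{v + v} = \frac{5}{2 v}$)
$w{\left(z \right)} = z^{2}$
$w{\left(W{\left(-22 \right)} \right)} - 3290213 = \left(\frac{5}{2 \left(-22\right)}\right)^{2} - 3290213 = \left(\frac{5}{2} \left(- \frac{1}{22}\right)\right)^{2} - 3290213 = \left(- \frac{5}{44}\right)^{2} - 3290213 = \frac{25}{1936} - 3290213 = - \frac{6369852343}{1936}$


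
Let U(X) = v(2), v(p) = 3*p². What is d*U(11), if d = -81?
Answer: -972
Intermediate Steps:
U(X) = 12 (U(X) = 3*2² = 3*4 = 12)
d*U(11) = -81*12 = -972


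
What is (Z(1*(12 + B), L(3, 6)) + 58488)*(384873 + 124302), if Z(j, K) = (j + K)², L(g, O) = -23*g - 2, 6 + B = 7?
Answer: 31493492100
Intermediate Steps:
B = 1 (B = -6 + 7 = 1)
L(g, O) = -2 - 23*g
Z(j, K) = (K + j)²
(Z(1*(12 + B), L(3, 6)) + 58488)*(384873 + 124302) = (((-2 - 23*3) + 1*(12 + 1))² + 58488)*(384873 + 124302) = (((-2 - 69) + 1*13)² + 58488)*509175 = ((-71 + 13)² + 58488)*509175 = ((-58)² + 58488)*509175 = (3364 + 58488)*509175 = 61852*509175 = 31493492100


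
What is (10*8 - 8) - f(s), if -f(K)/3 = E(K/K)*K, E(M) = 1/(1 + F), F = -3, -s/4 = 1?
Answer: 78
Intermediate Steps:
s = -4 (s = -4*1 = -4)
E(M) = -1/2 (E(M) = 1/(1 - 3) = 1/(-2) = -1/2)
f(K) = 3*K/2 (f(K) = -(-3)*K/2 = 3*K/2)
(10*8 - 8) - f(s) = (10*8 - 8) - 3*(-4)/2 = (80 - 8) - 1*(-6) = 72 + 6 = 78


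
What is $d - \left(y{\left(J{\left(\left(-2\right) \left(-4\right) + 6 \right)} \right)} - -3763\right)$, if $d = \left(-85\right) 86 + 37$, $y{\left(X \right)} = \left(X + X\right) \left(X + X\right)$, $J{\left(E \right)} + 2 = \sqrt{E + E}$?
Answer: $-11164 + 32 \sqrt{7} \approx -11079.0$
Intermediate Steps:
$J{\left(E \right)} = -2 + \sqrt{2} \sqrt{E}$ ($J{\left(E \right)} = -2 + \sqrt{E + E} = -2 + \sqrt{2 E} = -2 + \sqrt{2} \sqrt{E}$)
$y{\left(X \right)} = 4 X^{2}$ ($y{\left(X \right)} = 2 X 2 X = 4 X^{2}$)
$d = -7273$ ($d = -7310 + 37 = -7273$)
$d - \left(y{\left(J{\left(\left(-2\right) \left(-4\right) + 6 \right)} \right)} - -3763\right) = -7273 - \left(4 \left(-2 + \sqrt{2} \sqrt{\left(-2\right) \left(-4\right) + 6}\right)^{2} - -3763\right) = -7273 - \left(4 \left(-2 + \sqrt{2} \sqrt{8 + 6}\right)^{2} + 3763\right) = -7273 - \left(4 \left(-2 + \sqrt{2} \sqrt{14}\right)^{2} + 3763\right) = -7273 - \left(4 \left(-2 + 2 \sqrt{7}\right)^{2} + 3763\right) = -7273 - \left(3763 + 4 \left(-2 + 2 \sqrt{7}\right)^{2}\right) = -11036 - 4 \left(-2 + 2 \sqrt{7}\right)^{2}$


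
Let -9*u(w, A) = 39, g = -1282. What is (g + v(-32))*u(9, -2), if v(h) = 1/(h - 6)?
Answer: 211107/38 ≈ 5555.4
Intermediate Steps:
u(w, A) = -13/3 (u(w, A) = -⅑*39 = -13/3)
v(h) = 1/(-6 + h)
(g + v(-32))*u(9, -2) = (-1282 + 1/(-6 - 32))*(-13/3) = (-1282 + 1/(-38))*(-13/3) = (-1282 - 1/38)*(-13/3) = -48717/38*(-13/3) = 211107/38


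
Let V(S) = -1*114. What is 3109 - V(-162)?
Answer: 3223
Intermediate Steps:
V(S) = -114
3109 - V(-162) = 3109 - 1*(-114) = 3109 + 114 = 3223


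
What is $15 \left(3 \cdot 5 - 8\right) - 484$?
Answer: $-379$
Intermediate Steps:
$15 \left(3 \cdot 5 - 8\right) - 484 = 15 \left(15 - 8\right) - 484 = 15 \cdot 7 - 484 = 105 - 484 = -379$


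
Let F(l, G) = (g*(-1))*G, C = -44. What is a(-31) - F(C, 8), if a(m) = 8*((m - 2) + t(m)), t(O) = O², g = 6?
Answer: 7472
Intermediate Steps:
F(l, G) = -6*G (F(l, G) = (6*(-1))*G = -6*G)
a(m) = -16 + 8*m + 8*m² (a(m) = 8*((m - 2) + m²) = 8*((-2 + m) + m²) = 8*(-2 + m + m²) = -16 + 8*m + 8*m²)
a(-31) - F(C, 8) = (-16 + 8*(-31) + 8*(-31)²) - (-6)*8 = (-16 - 248 + 8*961) - 1*(-48) = (-16 - 248 + 7688) + 48 = 7424 + 48 = 7472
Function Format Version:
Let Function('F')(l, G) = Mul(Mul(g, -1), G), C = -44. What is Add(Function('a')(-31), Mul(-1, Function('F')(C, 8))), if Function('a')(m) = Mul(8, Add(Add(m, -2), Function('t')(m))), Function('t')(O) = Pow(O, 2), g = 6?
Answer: 7472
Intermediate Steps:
Function('F')(l, G) = Mul(-6, G) (Function('F')(l, G) = Mul(Mul(6, -1), G) = Mul(-6, G))
Function('a')(m) = Add(-16, Mul(8, m), Mul(8, Pow(m, 2))) (Function('a')(m) = Mul(8, Add(Add(m, -2), Pow(m, 2))) = Mul(8, Add(Add(-2, m), Pow(m, 2))) = Mul(8, Add(-2, m, Pow(m, 2))) = Add(-16, Mul(8, m), Mul(8, Pow(m, 2))))
Add(Function('a')(-31), Mul(-1, Function('F')(C, 8))) = Add(Add(-16, Mul(8, -31), Mul(8, Pow(-31, 2))), Mul(-1, Mul(-6, 8))) = Add(Add(-16, -248, Mul(8, 961)), Mul(-1, -48)) = Add(Add(-16, -248, 7688), 48) = Add(7424, 48) = 7472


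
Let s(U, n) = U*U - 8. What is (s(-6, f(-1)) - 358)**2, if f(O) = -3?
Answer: 108900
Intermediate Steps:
s(U, n) = -8 + U**2 (s(U, n) = U**2 - 8 = -8 + U**2)
(s(-6, f(-1)) - 358)**2 = ((-8 + (-6)**2) - 358)**2 = ((-8 + 36) - 358)**2 = (28 - 358)**2 = (-330)**2 = 108900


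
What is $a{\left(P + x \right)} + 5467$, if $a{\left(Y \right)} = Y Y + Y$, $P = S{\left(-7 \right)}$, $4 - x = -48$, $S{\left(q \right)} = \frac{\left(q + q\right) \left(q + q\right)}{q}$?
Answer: $6067$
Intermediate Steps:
$S{\left(q \right)} = 4 q$ ($S{\left(q \right)} = \frac{2 q 2 q}{q} = \frac{4 q^{2}}{q} = 4 q$)
$x = 52$ ($x = 4 - -48 = 4 + 48 = 52$)
$P = -28$ ($P = 4 \left(-7\right) = -28$)
$a{\left(Y \right)} = Y + Y^{2}$ ($a{\left(Y \right)} = Y^{2} + Y = Y + Y^{2}$)
$a{\left(P + x \right)} + 5467 = \left(-28 + 52\right) \left(1 + \left(-28 + 52\right)\right) + 5467 = 24 \left(1 + 24\right) + 5467 = 24 \cdot 25 + 5467 = 600 + 5467 = 6067$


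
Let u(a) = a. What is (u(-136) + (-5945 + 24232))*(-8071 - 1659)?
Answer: -176609230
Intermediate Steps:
(u(-136) + (-5945 + 24232))*(-8071 - 1659) = (-136 + (-5945 + 24232))*(-8071 - 1659) = (-136 + 18287)*(-9730) = 18151*(-9730) = -176609230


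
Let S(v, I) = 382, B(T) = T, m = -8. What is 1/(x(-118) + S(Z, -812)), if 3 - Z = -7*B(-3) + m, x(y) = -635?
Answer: -1/253 ≈ -0.0039526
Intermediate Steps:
Z = -10 (Z = 3 - (-7*(-3) - 8) = 3 - (21 - 8) = 3 - 1*13 = 3 - 13 = -10)
1/(x(-118) + S(Z, -812)) = 1/(-635 + 382) = 1/(-253) = -1/253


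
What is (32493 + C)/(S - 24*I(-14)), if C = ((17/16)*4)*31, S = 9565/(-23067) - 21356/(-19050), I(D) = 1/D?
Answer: 66902149123425/4963970276 ≈ 13478.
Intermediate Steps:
S = 51734267/73237725 (S = 9565*(-1/23067) - 21356*(-1/19050) = -9565/23067 + 10678/9525 = 51734267/73237725 ≈ 0.70639)
C = 527/4 (C = ((17*(1/16))*4)*31 = ((17/16)*4)*31 = (17/4)*31 = 527/4 ≈ 131.75)
(32493 + C)/(S - 24*I(-14)) = (32493 + 527/4)/(51734267/73237725 - 24/(-14)) = 130499/(4*(51734267/73237725 - 24*(-1/14))) = 130499/(4*(51734267/73237725 + 12/7)) = 130499/(4*(1240992569/512664075)) = (130499/4)*(512664075/1240992569) = 66902149123425/4963970276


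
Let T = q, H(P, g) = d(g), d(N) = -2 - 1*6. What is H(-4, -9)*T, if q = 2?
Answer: -16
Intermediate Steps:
d(N) = -8 (d(N) = -2 - 6 = -8)
H(P, g) = -8
T = 2
H(-4, -9)*T = -8*2 = -16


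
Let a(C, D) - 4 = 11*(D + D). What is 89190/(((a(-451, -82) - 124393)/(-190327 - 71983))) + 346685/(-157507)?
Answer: 3684900070532095/19876280851 ≈ 1.8539e+5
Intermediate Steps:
a(C, D) = 4 + 22*D (a(C, D) = 4 + 11*(D + D) = 4 + 11*(2*D) = 4 + 22*D)
89190/(((a(-451, -82) - 124393)/(-190327 - 71983))) + 346685/(-157507) = 89190/((((4 + 22*(-82)) - 124393)/(-190327 - 71983))) + 346685/(-157507) = 89190/((((4 - 1804) - 124393)/(-262310))) + 346685*(-1/157507) = 89190/(((-1800 - 124393)*(-1/262310))) - 346685/157507 = 89190/((-126193*(-1/262310))) - 346685/157507 = 89190/(126193/262310) - 346685/157507 = 89190*(262310/126193) - 346685/157507 = 23395428900/126193 - 346685/157507 = 3684900070532095/19876280851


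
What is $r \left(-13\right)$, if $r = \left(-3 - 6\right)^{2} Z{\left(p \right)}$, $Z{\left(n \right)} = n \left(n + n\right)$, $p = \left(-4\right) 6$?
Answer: $-1213056$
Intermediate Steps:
$p = -24$
$Z{\left(n \right)} = 2 n^{2}$ ($Z{\left(n \right)} = n 2 n = 2 n^{2}$)
$r = 93312$ ($r = \left(-3 - 6\right)^{2} \cdot 2 \left(-24\right)^{2} = \left(-9\right)^{2} \cdot 2 \cdot 576 = 81 \cdot 1152 = 93312$)
$r \left(-13\right) = 93312 \left(-13\right) = -1213056$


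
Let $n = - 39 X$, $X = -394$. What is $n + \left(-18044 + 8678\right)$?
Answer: $6000$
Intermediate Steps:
$n = 15366$ ($n = \left(-39\right) \left(-394\right) = 15366$)
$n + \left(-18044 + 8678\right) = 15366 + \left(-18044 + 8678\right) = 15366 - 9366 = 6000$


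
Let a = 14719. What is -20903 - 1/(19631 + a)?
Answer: -718018051/34350 ≈ -20903.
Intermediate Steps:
-20903 - 1/(19631 + a) = -20903 - 1/(19631 + 14719) = -20903 - 1/34350 = -718018051/34350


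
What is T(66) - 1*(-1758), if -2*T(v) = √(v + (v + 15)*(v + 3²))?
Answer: 1758 - √6141/2 ≈ 1718.8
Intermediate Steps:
T(v) = -√(v + (9 + v)*(15 + v))/2 (T(v) = -√(v + (v + 15)*(v + 3²))/2 = -√(v + (15 + v)*(v + 9))/2 = -√(v + (15 + v)*(9 + v))/2 = -√(v + (9 + v)*(15 + v))/2)
T(66) - 1*(-1758) = -√(135 + 66² + 25*66)/2 - 1*(-1758) = -√(135 + 4356 + 1650)/2 + 1758 = -√6141/2 + 1758 = 1758 - √6141/2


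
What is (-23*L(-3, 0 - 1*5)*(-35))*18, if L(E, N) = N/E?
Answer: 24150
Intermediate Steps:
(-23*L(-3, 0 - 1*5)*(-35))*18 = (-23*(0 - 1*5)/(-3)*(-35))*18 = (-23*(0 - 5)*(-1)/3*(-35))*18 = (-(-115)*(-1)/3*(-35))*18 = (-23*5/3*(-35))*18 = -115/3*(-35)*18 = (4025/3)*18 = 24150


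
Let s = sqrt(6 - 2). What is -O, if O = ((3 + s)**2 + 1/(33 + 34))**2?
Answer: -2808976/4489 ≈ -625.75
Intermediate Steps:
s = 2 (s = sqrt(4) = 2)
O = 2808976/4489 (O = ((3 + 2)**2 + 1/(33 + 34))**2 = (5**2 + 1/67)**2 = (25 + 1/67)**2 = (1676/67)**2 = 2808976/4489 ≈ 625.75)
-O = -1*2808976/4489 = -2808976/4489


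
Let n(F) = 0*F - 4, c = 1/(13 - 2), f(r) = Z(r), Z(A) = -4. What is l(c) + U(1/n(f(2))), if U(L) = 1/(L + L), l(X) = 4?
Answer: 2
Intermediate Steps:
f(r) = -4
c = 1/11 ≈ 0.090909
n(F) = -4 (n(F) = 0 - 4 = -4)
U(L) = 1/(2*L)
l(c) + U(1/n(f(2))) = 4 + 1/(2*(1/(-4))) = 4 + 1/(2*(-¼)) = 4 + (½)*(-4) = 4 - 2 = 2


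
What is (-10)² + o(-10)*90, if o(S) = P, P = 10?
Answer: 1000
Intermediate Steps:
o(S) = 10
(-10)² + o(-10)*90 = (-10)² + 10*90 = 100 + 900 = 1000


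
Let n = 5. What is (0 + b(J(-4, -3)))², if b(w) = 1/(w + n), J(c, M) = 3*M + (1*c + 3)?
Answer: 1/25 ≈ 0.040000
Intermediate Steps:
J(c, M) = 3 + c + 3*M (J(c, M) = 3*M + (c + 3) = 3*M + (3 + c) = 3 + c + 3*M)
b(w) = 1/(5 + w) (b(w) = 1/(w + 5) = 1/(5 + w))
(0 + b(J(-4, -3)))² = (0 + 1/(5 + (3 - 4 + 3*(-3))))² = (0 + 1/(5 + (3 - 4 - 9)))² = (0 + 1/(5 - 10))² = (0 + 1/(-5))² = (0 - ⅕)² = (-⅕)² = 1/25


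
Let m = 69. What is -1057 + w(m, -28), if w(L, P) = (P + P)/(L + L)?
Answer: -72961/69 ≈ -1057.4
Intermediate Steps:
w(L, P) = P/L (w(L, P) = (2*P)/((2*L)) = (2*P)*(1/(2*L)) = P/L)
-1057 + w(m, -28) = -1057 - 28/69 = -72961/69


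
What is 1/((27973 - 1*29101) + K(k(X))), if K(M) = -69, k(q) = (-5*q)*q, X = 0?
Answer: -1/1197 ≈ -0.00083542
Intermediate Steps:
k(q) = -5*q²
1/((27973 - 1*29101) + K(k(X))) = 1/((27973 - 1*29101) - 69) = 1/((27973 - 29101) - 69) = 1/(-1128 - 69) = 1/(-1197) = -1/1197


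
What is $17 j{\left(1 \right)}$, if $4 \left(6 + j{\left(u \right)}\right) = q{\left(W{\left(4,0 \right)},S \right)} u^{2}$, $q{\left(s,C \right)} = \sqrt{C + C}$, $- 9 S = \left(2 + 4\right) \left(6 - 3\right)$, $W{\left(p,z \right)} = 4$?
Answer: $-102 + \frac{17 i}{2} \approx -102.0 + 8.5 i$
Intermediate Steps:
$S = -2$ ($S = - \frac{\left(2 + 4\right) \left(6 - 3\right)}{9} = - \frac{6 \cdot 3}{9} = \left(- \frac{1}{9}\right) 18 = -2$)
$q{\left(s,C \right)} = \sqrt{2} \sqrt{C}$ ($q{\left(s,C \right)} = \sqrt{2 C} = \sqrt{2} \sqrt{C}$)
$j{\left(u \right)} = -6 + \frac{i u^{2}}{2}$ ($j{\left(u \right)} = -6 + \frac{\sqrt{2} \sqrt{-2} u^{2}}{4} = -6 + \frac{\sqrt{2} i \sqrt{2} u^{2}}{4} = -6 + \frac{2 i u^{2}}{4} = -6 + \frac{i u^{2}}{2}$)
$17 j{\left(1 \right)} = 17 \left(-6 + \frac{i 1^{2}}{2}\right) = 17 \left(-6 + \frac{1}{2} i 1\right) = 17 \left(-6 + \frac{i}{2}\right) = -102 + \frac{17 i}{2}$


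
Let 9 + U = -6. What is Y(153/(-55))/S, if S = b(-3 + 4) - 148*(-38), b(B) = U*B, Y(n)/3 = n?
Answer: -459/308495 ≈ -0.0014879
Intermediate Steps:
U = -15 (U = -9 - 6 = -15)
Y(n) = 3*n
b(B) = -15*B
S = 5609 (S = -15*(-3 + 4) - 148*(-38) = -15*1 + 5624 = -15 + 5624 = 5609)
Y(153/(-55))/S = (3*(153/(-55)))/5609 = (3*(153*(-1/55)))*(1/5609) = (3*(-153/55))*(1/5609) = -459/55*1/5609 = -459/308495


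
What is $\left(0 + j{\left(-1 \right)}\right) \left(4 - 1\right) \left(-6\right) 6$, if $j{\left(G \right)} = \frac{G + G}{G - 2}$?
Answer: $-72$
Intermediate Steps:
$j{\left(G \right)} = \frac{2 G}{-2 + G}$
$\left(0 + j{\left(-1 \right)}\right) \left(4 - 1\right) \left(-6\right) 6 = \left(0 + 2 \left(-1\right) \frac{1}{-2 - 1}\right) \left(4 - 1\right) \left(-6\right) 6 = \left(0 + 2 \left(-1\right) \frac{1}{-3}\right) 3 \left(-6\right) 6 = \left(0 + 2 \left(-1\right) \left(- \frac{1}{3}\right)\right) 3 \left(-6\right) 6 = \left(0 + \frac{2}{3}\right) 3 \left(-6\right) 6 = \frac{2}{3} \cdot 3 \left(-6\right) 6 = 2 \left(-6\right) 6 = \left(-12\right) 6 = -72$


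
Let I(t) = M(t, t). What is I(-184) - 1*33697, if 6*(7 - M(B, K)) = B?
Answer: -100978/3 ≈ -33659.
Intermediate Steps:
M(B, K) = 7 - B/6
I(t) = 7 - t/6
I(-184) - 1*33697 = (7 - 1/6*(-184)) - 1*33697 = (7 + 92/3) - 33697 = 113/3 - 33697 = -100978/3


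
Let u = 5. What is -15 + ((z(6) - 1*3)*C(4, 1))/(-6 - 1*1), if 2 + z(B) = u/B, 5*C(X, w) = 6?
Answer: -100/7 ≈ -14.286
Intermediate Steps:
C(X, w) = 6/5 (C(X, w) = (1/5)*6 = 6/5)
z(B) = -2 + 5/B
-15 + ((z(6) - 1*3)*C(4, 1))/(-6 - 1*1) = -15 + (((-2 + 5/6) - 1*3)*(6/5))/(-6 - 1*1) = -15 + (((-2 + 5*(1/6)) - 3)*(6/5))/(-6 - 1) = -15 + (((-2 + 5/6) - 3)*(6/5))/(-7) = -15 + ((-7/6 - 3)*(6/5))*(-1/7) = -15 - 25/6*6/5*(-1/7) = -15 - 5*(-1/7) = -15 + 5/7 = -100/7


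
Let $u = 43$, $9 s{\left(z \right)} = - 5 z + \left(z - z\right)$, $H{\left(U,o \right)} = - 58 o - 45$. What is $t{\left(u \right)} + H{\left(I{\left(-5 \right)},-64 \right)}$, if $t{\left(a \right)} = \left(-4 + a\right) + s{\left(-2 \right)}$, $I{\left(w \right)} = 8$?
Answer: $\frac{33364}{9} \approx 3707.1$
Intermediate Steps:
$H{\left(U,o \right)} = -45 - 58 o$
$s{\left(z \right)} = - \frac{5 z}{9}$ ($s{\left(z \right)} = \frac{- 5 z + \left(z - z\right)}{9} = \frac{- 5 z + 0}{9} = \frac{\left(-5\right) z}{9} = - \frac{5 z}{9}$)
$t{\left(a \right)} = - \frac{26}{9} + a$ ($t{\left(a \right)} = \left(-4 + a\right) - - \frac{10}{9} = \left(-4 + a\right) + \frac{10}{9} = - \frac{26}{9} + a$)
$t{\left(u \right)} + H{\left(I{\left(-5 \right)},-64 \right)} = \left(- \frac{26}{9} + 43\right) - -3667 = \frac{361}{9} + \left(-45 + 3712\right) = \frac{361}{9} + 3667 = \frac{33364}{9}$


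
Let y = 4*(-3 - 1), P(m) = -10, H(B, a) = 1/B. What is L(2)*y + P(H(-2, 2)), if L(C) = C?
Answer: -42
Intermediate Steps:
y = -16 (y = 4*(-4) = -16)
L(2)*y + P(H(-2, 2)) = 2*(-16) - 10 = -32 - 10 = -42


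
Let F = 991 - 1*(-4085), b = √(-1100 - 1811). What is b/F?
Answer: I*√2911/5076 ≈ 0.010629*I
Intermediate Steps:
b = I*√2911 (b = √(-2911) = I*√2911 ≈ 53.954*I)
F = 5076 (F = 991 + 4085 = 5076)
b/F = (I*√2911)/5076 = (I*√2911)*(1/5076) = I*√2911/5076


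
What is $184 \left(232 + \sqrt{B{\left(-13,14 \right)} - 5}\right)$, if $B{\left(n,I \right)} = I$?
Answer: $43240$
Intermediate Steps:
$184 \left(232 + \sqrt{B{\left(-13,14 \right)} - 5}\right) = 184 \left(232 + \sqrt{14 - 5}\right) = 184 \left(232 + \sqrt{9}\right) = 184 \left(232 + 3\right) = 184 \cdot 235 = 43240$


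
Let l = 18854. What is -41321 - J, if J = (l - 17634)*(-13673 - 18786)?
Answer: 39558659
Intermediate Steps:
J = -39599980 (J = (18854 - 17634)*(-13673 - 18786) = 1220*(-32459) = -39599980)
-41321 - J = -41321 - 1*(-39599980) = -41321 + 39599980 = 39558659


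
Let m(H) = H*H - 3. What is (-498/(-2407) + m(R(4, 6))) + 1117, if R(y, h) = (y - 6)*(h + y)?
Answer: 43912/29 ≈ 1514.2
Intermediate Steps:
R(y, h) = (-6 + y)*(h + y)
m(H) = -3 + H² (m(H) = H² - 3 = -3 + H²)
(-498/(-2407) + m(R(4, 6))) + 1117 = (-498/(-2407) + (-3 + (4² - 6*6 - 6*4 + 6*4)²)) + 1117 = (-498*(-1/2407) + (-3 + (16 - 36 - 24 + 24)²)) + 1117 = (6/29 + (-3 + (-20)²)) + 1117 = (6/29 + (-3 + 400)) + 1117 = (6/29 + 397) + 1117 = 11519/29 + 1117 = 43912/29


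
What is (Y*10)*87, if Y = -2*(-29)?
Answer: 50460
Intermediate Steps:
Y = 58
(Y*10)*87 = (58*10)*87 = 580*87 = 50460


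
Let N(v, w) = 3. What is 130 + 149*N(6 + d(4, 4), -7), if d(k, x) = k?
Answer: 577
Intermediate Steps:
130 + 149*N(6 + d(4, 4), -7) = 130 + 149*3 = 130 + 447 = 577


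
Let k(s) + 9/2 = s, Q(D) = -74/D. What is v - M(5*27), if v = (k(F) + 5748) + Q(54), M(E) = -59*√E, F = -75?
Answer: 306025/54 + 177*√15 ≈ 6352.6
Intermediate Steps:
k(s) = -9/2 + s
v = 306025/54 (v = ((-9/2 - 75) + 5748) - 74/54 = (-159/2 + 5748) - 74*1/54 = 11337/2 - 37/27 = 306025/54 ≈ 5667.1)
v - M(5*27) = 306025/54 - (-59)*√(5*27) = 306025/54 - (-59)*√135 = 306025/54 - (-59)*3*√15 = 306025/54 - (-177)*√15 = 306025/54 + 177*√15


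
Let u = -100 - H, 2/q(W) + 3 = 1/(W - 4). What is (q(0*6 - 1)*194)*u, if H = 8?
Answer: 13095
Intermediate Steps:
q(W) = 2/(-3 + 1/(-4 + W)) (q(W) = 2/(-3 + 1/(W - 4)) = 2/(-3 + 1/(-4 + W)))
u = -108 (u = -100 - 1*8 = -100 - 8 = -108)
(q(0*6 - 1)*194)*u = ((2*(4 - (0*6 - 1))/(-13 + 3*(0*6 - 1)))*194)*(-108) = ((2*(4 - (0 - 1))/(-13 + 3*(0 - 1)))*194)*(-108) = ((2*(4 - 1*(-1))/(-13 + 3*(-1)))*194)*(-108) = ((2*(4 + 1)/(-13 - 3))*194)*(-108) = ((2*5/(-16))*194)*(-108) = ((2*(-1/16)*5)*194)*(-108) = -5/8*194*(-108) = -485/4*(-108) = 13095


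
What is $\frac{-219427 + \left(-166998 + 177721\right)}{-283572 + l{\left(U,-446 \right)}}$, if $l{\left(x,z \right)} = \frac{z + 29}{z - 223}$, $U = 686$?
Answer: $\frac{46540992}{63236417} \approx 0.73598$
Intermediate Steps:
$l{\left(x,z \right)} = \frac{29 + z}{-223 + z}$
$\frac{-219427 + \left(-166998 + 177721\right)}{-283572 + l{\left(U,-446 \right)}} = \frac{-219427 + \left(-166998 + 177721\right)}{-283572 + \frac{29 - 446}{-223 - 446}} = \frac{-219427 + 10723}{-283572 + \frac{1}{-669} \left(-417\right)} = - \frac{208704}{-283572 - - \frac{139}{223}} = - \frac{208704}{-283572 + \frac{139}{223}} = - \frac{208704}{- \frac{63236417}{223}} = \left(-208704\right) \left(- \frac{223}{63236417}\right) = \frac{46540992}{63236417}$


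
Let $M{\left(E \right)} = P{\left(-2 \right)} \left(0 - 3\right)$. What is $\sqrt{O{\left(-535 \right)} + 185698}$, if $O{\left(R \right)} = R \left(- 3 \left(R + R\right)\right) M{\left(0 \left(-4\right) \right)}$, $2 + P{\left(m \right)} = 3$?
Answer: $2 \sqrt{1334437} \approx 2310.4$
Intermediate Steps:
$P{\left(m \right)} = 1$ ($P{\left(m \right)} = -2 + 3 = 1$)
$M{\left(E \right)} = -3$ ($M{\left(E \right)} = 1 \left(0 - 3\right) = 1 \left(-3\right) = -3$)
$O{\left(R \right)} = 18 R^{2}$ ($O{\left(R \right)} = R \left(- 3 \left(R + R\right)\right) \left(-3\right) = R \left(- 3 \cdot 2 R\right) \left(-3\right) = R \left(- 6 R\right) \left(-3\right) = - 6 R^{2} \left(-3\right) = 18 R^{2}$)
$\sqrt{O{\left(-535 \right)} + 185698} = \sqrt{18 \left(-535\right)^{2} + 185698} = \sqrt{18 \cdot 286225 + 185698} = \sqrt{5152050 + 185698} = \sqrt{5337748} = 2 \sqrt{1334437}$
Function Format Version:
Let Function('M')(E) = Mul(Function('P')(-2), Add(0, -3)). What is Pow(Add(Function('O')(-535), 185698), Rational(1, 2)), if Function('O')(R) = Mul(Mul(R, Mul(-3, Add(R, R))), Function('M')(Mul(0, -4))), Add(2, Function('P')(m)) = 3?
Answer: Mul(2, Pow(1334437, Rational(1, 2))) ≈ 2310.4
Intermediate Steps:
Function('P')(m) = 1 (Function('P')(m) = Add(-2, 3) = 1)
Function('M')(E) = -3 (Function('M')(E) = Mul(1, Add(0, -3)) = Mul(1, -3) = -3)
Function('O')(R) = Mul(18, Pow(R, 2)) (Function('O')(R) = Mul(Mul(R, Mul(-3, Add(R, R))), -3) = Mul(Mul(R, Mul(-3, Mul(2, R))), -3) = Mul(Mul(R, Mul(-6, R)), -3) = Mul(Mul(-6, Pow(R, 2)), -3) = Mul(18, Pow(R, 2)))
Pow(Add(Function('O')(-535), 185698), Rational(1, 2)) = Pow(Add(Mul(18, Pow(-535, 2)), 185698), Rational(1, 2)) = Pow(Add(Mul(18, 286225), 185698), Rational(1, 2)) = Pow(Add(5152050, 185698), Rational(1, 2)) = Pow(5337748, Rational(1, 2)) = Mul(2, Pow(1334437, Rational(1, 2)))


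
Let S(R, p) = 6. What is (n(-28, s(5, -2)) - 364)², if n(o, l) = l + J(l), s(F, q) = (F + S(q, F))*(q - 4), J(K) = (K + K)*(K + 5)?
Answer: 58094884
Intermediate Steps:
J(K) = 2*K*(5 + K) (J(K) = (2*K)*(5 + K) = 2*K*(5 + K))
s(F, q) = (-4 + q)*(6 + F) (s(F, q) = (F + 6)*(q - 4) = (6 + F)*(-4 + q) = (-4 + q)*(6 + F))
n(o, l) = l + 2*l*(5 + l)
(n(-28, s(5, -2)) - 364)² = ((-24 - 4*5 + 6*(-2) + 5*(-2))*(11 + 2*(-24 - 4*5 + 6*(-2) + 5*(-2))) - 364)² = ((-24 - 20 - 12 - 10)*(11 + 2*(-24 - 20 - 12 - 10)) - 364)² = (-66*(11 + 2*(-66)) - 364)² = (-66*(11 - 132) - 364)² = (-66*(-121) - 364)² = (7986 - 364)² = 7622² = 58094884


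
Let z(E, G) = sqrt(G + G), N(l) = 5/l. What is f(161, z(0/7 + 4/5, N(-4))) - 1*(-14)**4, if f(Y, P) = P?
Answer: -38416 + I*sqrt(10)/2 ≈ -38416.0 + 1.5811*I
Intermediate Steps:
z(E, G) = sqrt(2)*sqrt(G) (z(E, G) = sqrt(2*G) = sqrt(2)*sqrt(G))
f(161, z(0/7 + 4/5, N(-4))) - 1*(-14)**4 = sqrt(2)*sqrt(5/(-4)) - 1*(-14)**4 = sqrt(2)*sqrt(5*(-1/4)) - 1*38416 = sqrt(2)*sqrt(-5/4) - 38416 = sqrt(2)*(I*sqrt(5)/2) - 38416 = I*sqrt(10)/2 - 38416 = -38416 + I*sqrt(10)/2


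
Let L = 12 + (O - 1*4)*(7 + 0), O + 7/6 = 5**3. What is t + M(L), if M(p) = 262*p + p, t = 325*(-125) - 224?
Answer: 1097521/6 ≈ 1.8292e+5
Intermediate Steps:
O = 743/6 (O = -7/6 + 5**3 = -7/6 + 125 = 743/6 ≈ 123.83)
t = -40849 (t = -40625 - 224 = -40849)
L = 5105/6 (L = 12 + (743/6 - 1*4)*(7 + 0) = 12 + (743/6 - 4)*7 = 12 + (719/6)*7 = 12 + 5033/6 = 5105/6 ≈ 850.83)
M(p) = 263*p
t + M(L) = -40849 + 263*(5105/6) = -40849 + 1342615/6 = 1097521/6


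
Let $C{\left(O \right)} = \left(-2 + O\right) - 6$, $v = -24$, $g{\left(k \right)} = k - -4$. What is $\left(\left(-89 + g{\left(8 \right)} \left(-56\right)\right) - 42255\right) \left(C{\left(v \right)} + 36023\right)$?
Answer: $-1548188856$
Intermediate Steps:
$g{\left(k \right)} = 4 + k$ ($g{\left(k \right)} = k + 4 = 4 + k$)
$C{\left(O \right)} = -8 + O$
$\left(\left(-89 + g{\left(8 \right)} \left(-56\right)\right) - 42255\right) \left(C{\left(v \right)} + 36023\right) = \left(\left(-89 + \left(4 + 8\right) \left(-56\right)\right) - 42255\right) \left(\left(-8 - 24\right) + 36023\right) = \left(\left(-89 + 12 \left(-56\right)\right) - 42255\right) \left(-32 + 36023\right) = \left(\left(-89 - 672\right) - 42255\right) 35991 = \left(-761 - 42255\right) 35991 = \left(-43016\right) 35991 = -1548188856$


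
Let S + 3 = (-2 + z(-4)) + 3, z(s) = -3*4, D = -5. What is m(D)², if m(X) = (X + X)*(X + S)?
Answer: 36100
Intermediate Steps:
z(s) = -12
S = -14 (S = -3 + ((-2 - 12) + 3) = -3 + (-14 + 3) = -3 - 11 = -14)
m(X) = 2*X*(-14 + X) (m(X) = (X + X)*(X - 14) = (2*X)*(-14 + X) = 2*X*(-14 + X))
m(D)² = (2*(-5)*(-14 - 5))² = (2*(-5)*(-19))² = 190² = 36100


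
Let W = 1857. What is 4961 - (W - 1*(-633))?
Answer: 2471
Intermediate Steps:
4961 - (W - 1*(-633)) = 4961 - (1857 - 1*(-633)) = 4961 - (1857 + 633) = 4961 - 1*2490 = 4961 - 2490 = 2471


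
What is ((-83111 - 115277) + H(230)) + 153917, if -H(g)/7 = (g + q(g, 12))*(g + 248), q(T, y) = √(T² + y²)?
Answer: -814051 - 6692*√13261 ≈ -1.5847e+6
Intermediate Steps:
H(g) = -7*(248 + g)*(g + √(144 + g²)) (H(g) = -7*(g + √(g² + 12²))*(g + 248) = -7*(g + √(g² + 144))*(248 + g) = -7*(g + √(144 + g²))*(248 + g) = -7*(248 + g)*(g + √(144 + g²)))
((-83111 - 115277) + H(230)) + 153917 = ((-83111 - 115277) + (-1736*230 - 1736*√(144 + 230²) - 7*230² - 7*230*√(144 + 230²))) + 153917 = (-198388 + (-399280 - 1736*√(144 + 52900) - 7*52900 - 7*230*√(144 + 52900))) + 153917 = (-198388 + (-399280 - 3472*√13261 - 370300 - 7*230*√53044)) + 153917 = (-198388 + (-399280 - 3472*√13261 - 370300 - 7*230*2*√13261)) + 153917 = (-198388 + (-399280 - 3472*√13261 - 370300 - 3220*√13261)) + 153917 = (-198388 + (-769580 - 6692*√13261)) + 153917 = (-967968 - 6692*√13261) + 153917 = -814051 - 6692*√13261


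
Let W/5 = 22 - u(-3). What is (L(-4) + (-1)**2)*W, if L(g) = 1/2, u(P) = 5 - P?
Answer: 105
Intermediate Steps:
W = 70 (W = 5*(22 - (5 - 1*(-3))) = 5*(22 - (5 + 3)) = 5*(22 - 1*8) = 5*(22 - 8) = 5*14 = 70)
L(g) = 1/2
(L(-4) + (-1)**2)*W = (1/2 + (-1)**2)*70 = (1/2 + 1)*70 = (3/2)*70 = 105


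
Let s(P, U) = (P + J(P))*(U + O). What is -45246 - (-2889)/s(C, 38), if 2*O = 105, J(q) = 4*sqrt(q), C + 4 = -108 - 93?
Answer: -1809891024/40001 - 23112*I*sqrt(205)/8200205 ≈ -45246.0 - 0.040354*I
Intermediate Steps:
C = -205 (C = -4 + (-108 - 93) = -4 - 201 = -205)
O = 105/2 (O = (1/2)*105 = 105/2 ≈ 52.500)
s(P, U) = (105/2 + U)*(P + 4*sqrt(P)) (s(P, U) = (P + 4*sqrt(P))*(U + 105/2) = (P + 4*sqrt(P))*(105/2 + U) = (105/2 + U)*(P + 4*sqrt(P)))
-45246 - (-2889)/s(C, 38) = -45246 - (-2889)/(210*sqrt(-205) + (105/2)*(-205) - 205*38 + 4*38*sqrt(-205)) = -45246 - (-2889)/(210*(I*sqrt(205)) - 21525/2 - 7790 + 4*38*(I*sqrt(205))) = -45246 - (-2889)/(210*I*sqrt(205) - 21525/2 - 7790 + 152*I*sqrt(205)) = -45246 - (-2889)/(-37105/2 + 362*I*sqrt(205)) = -45246 + 2889/(-37105/2 + 362*I*sqrt(205))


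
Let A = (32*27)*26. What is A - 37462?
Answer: -14998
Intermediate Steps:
A = 22464 (A = 864*26 = 22464)
A - 37462 = 22464 - 37462 = -14998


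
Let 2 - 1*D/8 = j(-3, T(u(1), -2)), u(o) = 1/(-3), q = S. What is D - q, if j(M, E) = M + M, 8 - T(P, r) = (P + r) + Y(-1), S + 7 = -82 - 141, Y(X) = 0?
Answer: 294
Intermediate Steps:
S = -230 (S = -7 + (-82 - 141) = -7 - 223 = -230)
q = -230
u(o) = -1/3
T(P, r) = 8 - P - r (T(P, r) = 8 - ((P + r) + 0) = 8 - (P + r) = 8 + (-P - r) = 8 - P - r)
j(M, E) = 2*M
D = 64 (D = 16 - 16*(-3) = 16 - 8*(-6) = 16 + 48 = 64)
D - q = 64 - 1*(-230) = 64 + 230 = 294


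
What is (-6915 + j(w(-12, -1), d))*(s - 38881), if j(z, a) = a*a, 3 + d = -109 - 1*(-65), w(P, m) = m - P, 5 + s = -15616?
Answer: 256486412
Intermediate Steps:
s = -15621 (s = -5 - 15616 = -15621)
d = -47 (d = -3 + (-109 - 1*(-65)) = -3 + (-109 + 65) = -3 - 44 = -47)
j(z, a) = a**2
(-6915 + j(w(-12, -1), d))*(s - 38881) = (-6915 + (-47)**2)*(-15621 - 38881) = (-6915 + 2209)*(-54502) = -4706*(-54502) = 256486412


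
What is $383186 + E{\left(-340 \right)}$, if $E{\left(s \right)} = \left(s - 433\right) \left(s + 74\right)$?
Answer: $588804$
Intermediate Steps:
$E{\left(s \right)} = \left(-433 + s\right) \left(74 + s\right)$
$383186 + E{\left(-340 \right)} = 383186 - \left(-90018 - 115600\right) = 383186 + \left(-32042 + 115600 + 122060\right) = 383186 + 205618 = 588804$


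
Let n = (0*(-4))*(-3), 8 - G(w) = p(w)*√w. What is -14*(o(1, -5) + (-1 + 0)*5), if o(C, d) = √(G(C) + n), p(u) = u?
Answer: 70 - 14*√7 ≈ 32.959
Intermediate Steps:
G(w) = 8 - w^(3/2) (G(w) = 8 - w*√w = 8 - w^(3/2))
n = 0 (n = 0*(-3) = 0)
o(C, d) = √(8 - C^(3/2)) (o(C, d) = √((8 - C^(3/2)) + 0) = √(8 - C^(3/2)))
-14*(o(1, -5) + (-1 + 0)*5) = -14*(√(8 - 1^(3/2)) + (-1 + 0)*5) = -14*(√(8 - 1*1) - 1*5) = -14*(√(8 - 1) - 5) = -14*(√7 - 5) = -14*(-5 + √7) = 70 - 14*√7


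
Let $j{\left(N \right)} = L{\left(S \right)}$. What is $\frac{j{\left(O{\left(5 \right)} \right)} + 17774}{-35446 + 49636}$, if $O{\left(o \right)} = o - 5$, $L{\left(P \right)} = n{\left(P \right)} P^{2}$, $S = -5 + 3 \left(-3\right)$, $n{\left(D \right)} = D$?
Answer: $\frac{501}{473} \approx 1.0592$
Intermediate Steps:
$S = -14$ ($S = -5 - 9 = -14$)
$L{\left(P \right)} = P^{3}$ ($L{\left(P \right)} = P P^{2} = P^{3}$)
$O{\left(o \right)} = -5 + o$
$j{\left(N \right)} = -2744$ ($j{\left(N \right)} = \left(-14\right)^{3} = -2744$)
$\frac{j{\left(O{\left(5 \right)} \right)} + 17774}{-35446 + 49636} = \frac{-2744 + 17774}{-35446 + 49636} = \frac{15030}{14190} = 15030 \cdot \frac{1}{14190} = \frac{501}{473}$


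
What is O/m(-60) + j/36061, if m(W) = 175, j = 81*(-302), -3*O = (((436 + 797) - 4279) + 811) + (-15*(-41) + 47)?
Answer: 43881403/18932025 ≈ 2.3178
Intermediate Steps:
O = 1573/3 (O = -((((436 + 797) - 4279) + 811) + (-15*(-41) + 47))/3 = -(((1233 - 4279) + 811) + (615 + 47))/3 = -((-3046 + 811) + 662)/3 = -(-2235 + 662)/3 = -⅓*(-1573) = 1573/3 ≈ 524.33)
j = -24462
O/m(-60) + j/36061 = (1573/3)/175 - 24462/36061 = (1573/3)*(1/175) - 24462*1/36061 = 1573/525 - 24462/36061 = 43881403/18932025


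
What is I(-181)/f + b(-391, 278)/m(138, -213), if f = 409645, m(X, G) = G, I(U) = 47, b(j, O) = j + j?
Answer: 320352401/87254385 ≈ 3.6715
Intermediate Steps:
b(j, O) = 2*j
I(-181)/f + b(-391, 278)/m(138, -213) = 47/409645 + (2*(-391))/(-213) = 47*(1/409645) - 782*(-1/213) = 47/409645 + 782/213 = 320352401/87254385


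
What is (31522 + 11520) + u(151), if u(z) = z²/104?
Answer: 4499169/104 ≈ 43261.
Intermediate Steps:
u(z) = z²/104 (u(z) = z²*(1/104) = z²/104)
(31522 + 11520) + u(151) = (31522 + 11520) + (1/104)*151² = 43042 + (1/104)*22801 = 43042 + 22801/104 = 4499169/104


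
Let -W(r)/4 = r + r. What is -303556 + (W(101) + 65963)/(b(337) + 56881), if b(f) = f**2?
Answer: -10348211009/34090 ≈ -3.0356e+5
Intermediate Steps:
W(r) = -8*r (W(r) = -4*(r + r) = -8*r)
-303556 + (W(101) + 65963)/(b(337) + 56881) = -303556 + (-8*101 + 65963)/(337**2 + 56881) = -303556 + (-808 + 65963)/(113569 + 56881) = -303556 + 65155/170450 = -303556 + 65155*(1/170450) = -303556 + 13031/34090 = -10348211009/34090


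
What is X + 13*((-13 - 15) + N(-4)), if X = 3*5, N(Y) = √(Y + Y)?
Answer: -349 + 26*I*√2 ≈ -349.0 + 36.77*I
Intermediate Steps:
N(Y) = √2*√Y (N(Y) = √(2*Y) = √2*√Y)
X = 15
X + 13*((-13 - 15) + N(-4)) = 15 + 13*((-13 - 15) + √2*√(-4)) = 15 + 13*(-28 + √2*(2*I)) = 15 + 13*(-28 + 2*I*√2) = 15 + (-364 + 26*I*√2) = -349 + 26*I*√2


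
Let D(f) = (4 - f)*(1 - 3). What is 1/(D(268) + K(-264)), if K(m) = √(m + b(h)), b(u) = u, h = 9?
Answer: 176/93013 - I*√255/279039 ≈ 0.0018922 - 5.7228e-5*I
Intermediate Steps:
D(f) = -8 + 2*f (D(f) = (4 - f)*(-2) = -8 + 2*f)
K(m) = √(9 + m) (K(m) = √(m + 9) = √(9 + m))
1/(D(268) + K(-264)) = 1/((-8 + 2*268) + √(9 - 264)) = 1/((-8 + 536) + √(-255)) = 1/(528 + I*√255)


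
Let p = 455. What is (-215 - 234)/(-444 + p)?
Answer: -449/11 ≈ -40.818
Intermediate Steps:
(-215 - 234)/(-444 + p) = (-215 - 234)/(-444 + 455) = -449/11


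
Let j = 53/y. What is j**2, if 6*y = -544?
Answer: 25281/73984 ≈ 0.34171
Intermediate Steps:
y = -272/3 (y = (1/6)*(-544) = -272/3 ≈ -90.667)
j = -159/272 (j = 53/(-272/3) = 53*(-3/272) = -159/272 ≈ -0.58456)
j**2 = (-159/272)**2 = 25281/73984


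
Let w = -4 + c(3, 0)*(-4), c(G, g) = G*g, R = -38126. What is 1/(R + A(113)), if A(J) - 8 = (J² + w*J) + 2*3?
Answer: -1/25795 ≈ -3.8767e-5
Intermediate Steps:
w = -4 (w = -4 + (3*0)*(-4) = -4 + 0*(-4) = -4 + 0 = -4)
A(J) = 14 + J² - 4*J (A(J) = 8 + ((J² - 4*J) + 2*3) = 8 + ((J² - 4*J) + 6) = 8 + (6 + J² - 4*J) = 14 + J² - 4*J)
1/(R + A(113)) = 1/(-38126 + (14 + 113² - 4*113)) = 1/(-38126 + (14 + 12769 - 452)) = 1/(-38126 + 12331) = 1/(-25795) = -1/25795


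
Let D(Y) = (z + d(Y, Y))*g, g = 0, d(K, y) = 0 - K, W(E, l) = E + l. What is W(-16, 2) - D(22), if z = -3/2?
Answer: -14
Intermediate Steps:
d(K, y) = -K
z = -3/2 (z = -3*½ = -3/2 ≈ -1.5000)
D(Y) = 0 (D(Y) = (-3/2 - Y)*0 = 0)
W(-16, 2) - D(22) = (-16 + 2) - 1*0 = -14 + 0 = -14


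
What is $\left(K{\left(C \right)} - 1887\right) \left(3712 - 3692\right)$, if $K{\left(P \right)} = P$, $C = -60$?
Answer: $-38940$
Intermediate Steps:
$\left(K{\left(C \right)} - 1887\right) \left(3712 - 3692\right) = \left(-60 - 1887\right) \left(3712 - 3692\right) = \left(-1947\right) 20 = -38940$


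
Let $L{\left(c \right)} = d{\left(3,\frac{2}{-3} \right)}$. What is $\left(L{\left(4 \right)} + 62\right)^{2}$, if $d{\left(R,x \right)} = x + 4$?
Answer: $\frac{38416}{9} \approx 4268.4$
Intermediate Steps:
$d{\left(R,x \right)} = 4 + x$
$L{\left(c \right)} = \frac{10}{3}$ ($L{\left(c \right)} = 4 + \frac{2}{-3} = 4 + 2 \left(- \frac{1}{3}\right) = 4 - \frac{2}{3} = \frac{10}{3}$)
$\left(L{\left(4 \right)} + 62\right)^{2} = \left(\frac{10}{3} + 62\right)^{2} = \left(\frac{196}{3}\right)^{2} = \frac{38416}{9}$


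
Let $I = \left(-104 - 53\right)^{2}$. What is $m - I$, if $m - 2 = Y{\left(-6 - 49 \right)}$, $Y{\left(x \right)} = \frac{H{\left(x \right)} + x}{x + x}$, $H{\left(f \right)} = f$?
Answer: $-24646$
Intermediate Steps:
$I = 24649$ ($I = \left(-157\right)^{2} = 24649$)
$Y{\left(x \right)} = 1$ ($Y{\left(x \right)} = \frac{x + x}{x + x} = \frac{2 x}{2 x} = 2 x \frac{1}{2 x} = 1$)
$m = 3$ ($m = 2 + 1 = 3$)
$m - I = 3 - 24649 = -24646$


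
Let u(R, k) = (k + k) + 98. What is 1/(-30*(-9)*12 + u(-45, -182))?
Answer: 1/2974 ≈ 0.00033625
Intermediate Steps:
u(R, k) = 98 + 2*k (u(R, k) = 2*k + 98 = 98 + 2*k)
1/(-30*(-9)*12 + u(-45, -182)) = 1/(-30*(-9)*12 + (98 + 2*(-182))) = 1/(270*12 + (98 - 364)) = 1/(3240 - 266) = 1/2974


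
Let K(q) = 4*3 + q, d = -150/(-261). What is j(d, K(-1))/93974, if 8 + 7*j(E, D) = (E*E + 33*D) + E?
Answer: 384835/711289206 ≈ 0.00054104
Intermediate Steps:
d = 50/87 (d = -150*(-1/261) = 50/87 ≈ 0.57471)
K(q) = 12 + q
j(E, D) = -8/7 + E/7 + E**2/7 + 33*D/7 (j(E, D) = -8/7 + ((E*E + 33*D) + E)/7 = -8/7 + ((E**2 + 33*D) + E)/7 = -8/7 + (E + E**2 + 33*D)/7 = -8/7 + (E/7 + E**2/7 + 33*D/7) = -8/7 + E/7 + E**2/7 + 33*D/7)
j(d, K(-1))/93974 = (-8/7 + (1/7)*(50/87) + (50/87)**2/7 + 33*(12 - 1)/7)/93974 = (-8/7 + 50/609 + (1/7)*(2500/7569) + (33/7)*11)*(1/93974) = (-8/7 + 50/609 + 2500/52983 + 363/7)*(1/93974) = (384835/7569)*(1/93974) = 384835/711289206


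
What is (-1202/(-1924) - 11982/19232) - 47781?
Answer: -221001260239/4625296 ≈ -47781.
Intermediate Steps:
(-1202/(-1924) - 11982/19232) - 47781 = (-1202*(-1/1924) - 11982*1/19232) - 47781 = (601/962 - 5991/9616) - 47781 = 7937/4625296 - 47781 = -221001260239/4625296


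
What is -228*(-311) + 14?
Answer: 70922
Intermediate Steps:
-228*(-311) + 14 = 70908 + 14 = 70922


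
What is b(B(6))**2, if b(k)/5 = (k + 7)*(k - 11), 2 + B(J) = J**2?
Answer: 22231225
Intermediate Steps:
B(J) = -2 + J**2
b(k) = 5*(-11 + k)*(7 + k) (b(k) = 5*((k + 7)*(k - 11)) = 5*((7 + k)*(-11 + k)) = 5*((-11 + k)*(7 + k)) = 5*(-11 + k)*(7 + k))
b(B(6))**2 = (-385 - 20*(-2 + 6**2) + 5*(-2 + 6**2)**2)**2 = (-385 - 20*(-2 + 36) + 5*(-2 + 36)**2)**2 = (-385 - 20*34 + 5*34**2)**2 = (-385 - 680 + 5*1156)**2 = (-385 - 680 + 5780)**2 = 4715**2 = 22231225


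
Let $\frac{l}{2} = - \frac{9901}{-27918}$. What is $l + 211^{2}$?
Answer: $\frac{621478540}{13959} \approx 44522.0$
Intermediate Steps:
$l = \frac{9901}{13959}$ ($l = 2 \left(- \frac{9901}{-27918}\right) = 2 \left(\left(-9901\right) \left(- \frac{1}{27918}\right)\right) = 2 \cdot \frac{9901}{27918} = \frac{9901}{13959} \approx 0.70929$)
$l + 211^{2} = \frac{9901}{13959} + 211^{2} = \frac{9901}{13959} + 44521 = \frac{621478540}{13959}$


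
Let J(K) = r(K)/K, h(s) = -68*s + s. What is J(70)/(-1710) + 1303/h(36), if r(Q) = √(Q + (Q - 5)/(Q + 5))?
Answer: -1303/2412 - √15945/1795500 ≈ -0.54029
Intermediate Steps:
r(Q) = √(Q + (-5 + Q)/(5 + Q))
h(s) = -67*s
J(K) = √((-5 + K + K*(5 + K))/(5 + K))/K
J(70)/(-1710) + 1303/h(36) = (√((-5 + 70 + 70*(5 + 70))/(5 + 70))/70)/(-1710) + 1303/((-67*36)) = (√((-5 + 70 + 70*75)/75)/70)*(-1/1710) + 1303/(-2412) = (√((-5 + 70 + 5250)/75)/70)*(-1/1710) + 1303*(-1/2412) = (√((1/75)*5315)/70)*(-1/1710) - 1303/2412 = (√(1063/15)/70)*(-1/1710) - 1303/2412 = ((√15945/15)/70)*(-1/1710) - 1303/2412 = (√15945/1050)*(-1/1710) - 1303/2412 = -√15945/1795500 - 1303/2412 = -1303/2412 - √15945/1795500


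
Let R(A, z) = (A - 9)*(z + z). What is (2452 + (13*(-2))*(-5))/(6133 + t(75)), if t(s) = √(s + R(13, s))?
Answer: 7917703/18806507 - 19365*√3/18806507 ≈ 0.41923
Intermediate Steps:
R(A, z) = 2*z*(-9 + A) (R(A, z) = (-9 + A)*(2*z) = 2*z*(-9 + A))
t(s) = 3*√s (t(s) = √(s + 2*s*(-9 + 13)) = √(s + 2*s*4) = √(s + 8*s) = √(9*s) = 3*√s)
(2452 + (13*(-2))*(-5))/(6133 + t(75)) = (2452 + (13*(-2))*(-5))/(6133 + 3*√75) = (2452 - 26*(-5))/(6133 + 3*(5*√3)) = (2452 + 130)/(6133 + 15*√3) = 2582/(6133 + 15*√3)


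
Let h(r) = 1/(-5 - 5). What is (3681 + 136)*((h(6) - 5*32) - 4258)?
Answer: -168638877/10 ≈ -1.6864e+7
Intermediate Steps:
h(r) = -⅒ (h(r) = 1/(-10) = -⅒)
(3681 + 136)*((h(6) - 5*32) - 4258) = (3681 + 136)*((-⅒ - 5*32) - 4258) = 3817*((-⅒ - 160) - 4258) = 3817*(-1601/10 - 4258) = 3817*(-44181/10) = -168638877/10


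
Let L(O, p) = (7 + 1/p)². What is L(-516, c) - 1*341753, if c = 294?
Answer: -29535522827/86436 ≈ -3.4170e+5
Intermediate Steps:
L(-516, c) - 1*341753 = (1 + 7*294)²/294² - 1*341753 = (1 + 2058)²/86436 - 341753 = (1/86436)*2059² - 341753 = (1/86436)*4239481 - 341753 = 4239481/86436 - 341753 = -29535522827/86436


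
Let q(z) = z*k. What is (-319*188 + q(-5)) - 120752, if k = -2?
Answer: -180714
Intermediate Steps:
q(z) = -2*z (q(z) = z*(-2) = -2*z)
(-319*188 + q(-5)) - 120752 = (-319*188 - 2*(-5)) - 120752 = (-59972 + 10) - 120752 = -59962 - 120752 = -180714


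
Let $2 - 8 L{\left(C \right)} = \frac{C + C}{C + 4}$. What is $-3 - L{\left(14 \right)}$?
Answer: $- \frac{55}{18} \approx -3.0556$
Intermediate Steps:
$L{\left(C \right)} = \frac{1}{4} - \frac{C}{4 \left(4 + C\right)}$ ($L{\left(C \right)} = \frac{1}{4} - \frac{\left(C + C\right) \frac{1}{C + 4}}{8} = \frac{1}{4} - \frac{2 C \frac{1}{4 + C}}{8} = \frac{1}{4} - \frac{C}{4 \left(4 + C\right)}$)
$-3 - L{\left(14 \right)} = -3 - \frac{1}{4 + 14} = -3 - \frac{1}{18} = - \frac{55}{18}$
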